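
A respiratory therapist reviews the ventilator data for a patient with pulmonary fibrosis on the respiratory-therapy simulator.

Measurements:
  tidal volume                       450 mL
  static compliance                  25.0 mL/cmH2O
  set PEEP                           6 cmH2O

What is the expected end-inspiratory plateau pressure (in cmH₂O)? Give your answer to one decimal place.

Pplat = PEEP + Vt / Cstat = 6 + 450 / 25.0 = 6 + 18.0 = 24.0 cmH2O.

24.0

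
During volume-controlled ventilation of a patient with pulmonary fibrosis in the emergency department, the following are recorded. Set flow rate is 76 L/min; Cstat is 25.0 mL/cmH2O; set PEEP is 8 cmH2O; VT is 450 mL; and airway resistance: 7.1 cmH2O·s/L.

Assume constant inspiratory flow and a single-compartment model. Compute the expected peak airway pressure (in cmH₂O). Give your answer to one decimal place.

35.0

Flow: 76 L/min ÷ 60 = 1.2667 L/s.
Equation of motion (constant flow): PIP = Vt/C + R·V̇ + PEEP.
PIP = 450/25.0 + 7.1×1.2667 + 8 = 18.0 + 8.994 + 8 = 34.994 cmH2O.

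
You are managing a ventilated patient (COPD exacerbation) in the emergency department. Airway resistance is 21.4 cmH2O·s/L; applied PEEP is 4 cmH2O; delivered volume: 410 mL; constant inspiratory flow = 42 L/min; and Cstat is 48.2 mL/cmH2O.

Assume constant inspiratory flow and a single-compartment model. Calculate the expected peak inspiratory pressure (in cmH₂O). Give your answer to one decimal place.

27.5

Flow: 42 L/min ÷ 60 = 0.7 L/s.
Equation of motion (constant flow): PIP = Vt/C + R·V̇ + PEEP.
PIP = 410/48.2 + 21.4×0.7 + 4 = 8.506 + 14.98 + 4 = 27.486 cmH2O.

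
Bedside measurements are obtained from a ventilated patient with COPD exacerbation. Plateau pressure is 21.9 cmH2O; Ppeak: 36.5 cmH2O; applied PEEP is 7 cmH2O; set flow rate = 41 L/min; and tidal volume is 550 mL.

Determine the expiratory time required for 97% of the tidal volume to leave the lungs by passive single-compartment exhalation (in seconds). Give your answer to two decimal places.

Flow: 41 L/min ÷ 60 = 0.6833 L/s.
R = (PIP − Pplat)/V̇ = (36.5 − 21.9) / 0.6833 = 14.6/0.6833 = 21.367 cmH2O·s/L.
C = Vt/(Pplat − PEEP) = 550.0 / (21.9 − 7) = 550.0/14.9 = 36.913 mL/cmH2O.
τ = R × C = 21.367 × 0.03691 L/cmH2O = 0.7887 s.
t = −τ·ln(1 − 0.97) = −0.7887·ln(0.03) = 2.766 s.

2.77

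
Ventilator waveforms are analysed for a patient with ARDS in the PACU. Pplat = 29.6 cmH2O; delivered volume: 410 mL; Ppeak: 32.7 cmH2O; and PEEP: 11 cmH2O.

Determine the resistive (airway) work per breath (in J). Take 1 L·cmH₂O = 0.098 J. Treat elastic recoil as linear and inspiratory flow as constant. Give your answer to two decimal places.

With constant inspiratory flow the resistive pressure is constant at PIP − Pplat = 32.7 − 29.6 = 3.1 cmH2O, so resistive work = 3.1 × 0.410 = 1.271 L·cmH2O.
× 0.098 J/(L·cmH2O) → 0.1246 J.

0.12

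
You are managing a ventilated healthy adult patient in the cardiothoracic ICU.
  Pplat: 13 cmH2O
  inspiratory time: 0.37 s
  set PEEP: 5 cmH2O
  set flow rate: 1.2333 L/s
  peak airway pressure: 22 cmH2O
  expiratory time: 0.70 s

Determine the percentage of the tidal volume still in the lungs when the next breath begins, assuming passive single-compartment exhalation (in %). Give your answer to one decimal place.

Vt = flow × Ti = 1.2333 L/s × 0.37 s × 1000 mL/L = 456.32 mL.
R = (PIP − Pplat)/V̇ = (22 − 13) / 1.2333 = 9.0/1.2333 = 7.297 cmH2O·s/L.
C = Vt/(Pplat − PEEP) = 456.32 / (13 − 5) = 456.32/8.0 = 57.04 mL/cmH2O.
τ = R × C = 7.297 × 0.05704 L/cmH2O = 0.4162 s.
Fraction remaining at end-expiration = e^(−Te/τ) = e^(−0.70/0.4162) = 0.186 → 18.6%.

18.6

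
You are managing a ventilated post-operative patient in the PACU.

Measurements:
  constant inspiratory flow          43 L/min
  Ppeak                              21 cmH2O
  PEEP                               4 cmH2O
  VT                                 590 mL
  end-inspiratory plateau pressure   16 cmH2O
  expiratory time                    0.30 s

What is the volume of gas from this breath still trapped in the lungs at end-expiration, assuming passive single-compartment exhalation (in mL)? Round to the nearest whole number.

Flow: 43 L/min ÷ 60 = 0.7167 L/s.
R = (PIP − Pplat)/V̇ = (21 − 16) / 0.7167 = 5.0/0.7167 = 6.976 cmH2O·s/L.
C = Vt/(Pplat − PEEP) = 590.0 / (16 − 4) = 590.0/12.0 = 49.167 mL/cmH2O.
τ = R × C = 6.976 × 0.04917 L/cmH2O = 0.343 s.
Fraction remaining = e^(−Te/τ) = e^(−0.30/0.343) = 0.417.
Trapped volume = 590.0 × 0.417 = 246.03 mL.

246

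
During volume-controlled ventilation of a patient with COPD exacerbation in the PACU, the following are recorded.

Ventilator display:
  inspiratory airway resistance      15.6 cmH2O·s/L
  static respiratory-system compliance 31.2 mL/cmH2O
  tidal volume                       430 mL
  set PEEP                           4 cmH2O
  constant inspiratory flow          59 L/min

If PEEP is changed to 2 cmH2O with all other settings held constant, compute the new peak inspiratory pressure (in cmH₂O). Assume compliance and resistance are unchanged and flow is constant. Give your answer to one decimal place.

Flow: 59 L/min ÷ 60 = 0.9833 L/s.
PIP = Vt/C + R·V̇ + PEEP (constant-flow equation of motion).
Only the baseline term changes: ΔPIP = ΔPEEP = 2 − 4 = -2.0 cmH2O.
Original PIP = 430/31.2 + 15.6×0.9833 + 4 = 33.122 cmH2O; new PIP = 33.122 + (-2.0) = 31.122 cmH2O.

31.1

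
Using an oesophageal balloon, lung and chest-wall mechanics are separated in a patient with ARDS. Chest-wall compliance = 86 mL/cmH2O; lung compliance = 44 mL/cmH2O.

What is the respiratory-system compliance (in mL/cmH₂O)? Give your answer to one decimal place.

29.1

Lung and chest wall are elastances in series: 1/Crs = 1/CL + 1/Ccw.
1/Crs = 1/44 + 1/86 = 0.03436.
Crs = 29.104 mL/cmH2O.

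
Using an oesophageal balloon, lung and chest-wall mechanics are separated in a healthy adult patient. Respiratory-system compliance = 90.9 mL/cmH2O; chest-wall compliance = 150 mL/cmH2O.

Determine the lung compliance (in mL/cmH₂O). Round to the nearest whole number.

1/CL = 1/Crs − 1/Ccw.
1/CL = 1/90.9 − 1/150 = 0.004334.
CL = 230.73 mL/cmH2O.

231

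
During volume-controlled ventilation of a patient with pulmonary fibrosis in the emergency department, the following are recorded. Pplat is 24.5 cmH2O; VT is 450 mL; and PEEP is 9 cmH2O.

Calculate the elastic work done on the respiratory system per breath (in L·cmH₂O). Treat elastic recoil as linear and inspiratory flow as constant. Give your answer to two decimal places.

3.49

Elastic work ≈ ½ × (Pplat − PEEP) × Vt = 0.5 × (24.5 − 9) × 0.450 L = 0.5 × 15.5 × 0.450 = 3.488 L·cmH2O.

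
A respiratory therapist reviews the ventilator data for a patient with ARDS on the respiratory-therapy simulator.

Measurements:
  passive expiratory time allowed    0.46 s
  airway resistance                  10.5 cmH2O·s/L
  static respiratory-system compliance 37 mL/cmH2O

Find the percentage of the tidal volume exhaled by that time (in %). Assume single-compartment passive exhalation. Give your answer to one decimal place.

69.4

τ = R × C = 10.5 × 37 mL/cmH2O = 10.5 × 0.037 L/cmH2O = 0.3885 s.
Passive exhalation: V(t)/V₀ = e^(−t/τ) = e^(−0.46/0.3885) = 0.306.
Fraction exhaled = 1 − 0.306 = 0.694 → 69.4%.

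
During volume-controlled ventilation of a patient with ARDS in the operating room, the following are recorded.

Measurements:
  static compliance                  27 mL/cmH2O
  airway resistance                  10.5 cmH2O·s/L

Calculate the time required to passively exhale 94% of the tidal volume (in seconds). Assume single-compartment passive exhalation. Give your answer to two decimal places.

τ = R × C = 10.5 × 27 mL/cmH2O = 10.5 × 0.027 L/cmH2O = 0.2835 s.
Exhaled fraction f = 1 − e^(−t/τ) → t = −τ·ln(1 − f) = −0.2835·ln(0.06) = 0.7976 s.

0.80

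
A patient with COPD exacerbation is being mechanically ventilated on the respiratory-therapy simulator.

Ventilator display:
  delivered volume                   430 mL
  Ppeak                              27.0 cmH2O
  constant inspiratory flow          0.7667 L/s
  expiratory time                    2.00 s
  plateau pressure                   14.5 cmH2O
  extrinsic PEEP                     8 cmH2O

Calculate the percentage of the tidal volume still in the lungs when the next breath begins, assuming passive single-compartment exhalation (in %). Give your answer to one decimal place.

15.7

R = (PIP − Pplat)/V̇ = (27.0 − 14.5) / 0.7667 = 12.5/0.7667 = 16.304 cmH2O·s/L.
C = Vt/(Pplat − PEEP) = 430.0 / (14.5 − 8) = 430.0/6.5 = 66.154 mL/cmH2O.
τ = R × C = 16.304 × 0.06615 L/cmH2O = 1.079 s.
Fraction remaining at end-expiration = e^(−Te/τ) = e^(−2.00/1.079) = 0.1567 → 15.67%.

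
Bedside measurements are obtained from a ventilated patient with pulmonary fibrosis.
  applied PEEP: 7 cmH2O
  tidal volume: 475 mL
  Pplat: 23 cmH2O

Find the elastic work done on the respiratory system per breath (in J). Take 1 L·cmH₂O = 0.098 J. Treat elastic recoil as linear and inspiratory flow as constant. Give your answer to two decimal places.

0.37

Elastic work ≈ ½ × (Pplat − PEEP) × Vt = 0.5 × (23 − 7) × 0.475 L = 0.5 × 16.0 × 0.475 = 3.8 L·cmH2O.
× 0.098 J/(L·cmH2O) → 0.3724 J.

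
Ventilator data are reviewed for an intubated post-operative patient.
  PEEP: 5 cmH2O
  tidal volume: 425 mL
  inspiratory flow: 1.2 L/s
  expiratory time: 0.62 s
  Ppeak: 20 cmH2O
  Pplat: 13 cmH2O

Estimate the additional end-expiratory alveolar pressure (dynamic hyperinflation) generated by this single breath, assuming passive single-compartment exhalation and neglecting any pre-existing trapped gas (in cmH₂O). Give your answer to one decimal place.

R = (PIP − Pplat)/V̇ = (20 − 13) / 1.2 = 7.0/1.2 = 5.833 cmH2O·s/L.
C = Vt/(Pplat − PEEP) = 425.0 / (13 − 5) = 425.0/8.0 = 53.125 mL/cmH2O.
τ = R × C = 5.833 × 0.05313 L/cmH2O = 0.3099 s.
Fraction remaining = e^(−Te/τ) = e^(−0.62/0.3099) = 0.1352; trapped volume = 425.0 × 0.1352 = 57.46 mL.
Additional alveolar pressure from trapping ≈ V_trapped / C = 57.46 / 53.125 = 1.082 cmH2O.

1.1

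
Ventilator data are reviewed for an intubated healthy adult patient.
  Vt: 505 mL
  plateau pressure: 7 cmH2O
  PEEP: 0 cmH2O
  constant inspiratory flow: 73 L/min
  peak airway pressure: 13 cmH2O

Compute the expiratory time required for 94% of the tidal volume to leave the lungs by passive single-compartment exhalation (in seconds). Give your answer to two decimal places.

1.00

Flow: 73 L/min ÷ 60 = 1.2167 L/s.
R = (PIP − Pplat)/V̇ = (13 − 7) / 1.2167 = 6.0/1.2167 = 4.931 cmH2O·s/L.
C = Vt/(Pplat − PEEP) = 505.0 / (7 − 0) = 505.0/7.0 = 72.143 mL/cmH2O.
τ = R × C = 4.931 × 0.07214 L/cmH2O = 0.3557 s.
t = −τ·ln(1 − 0.94) = −0.3557·ln(0.06) = 1.001 s.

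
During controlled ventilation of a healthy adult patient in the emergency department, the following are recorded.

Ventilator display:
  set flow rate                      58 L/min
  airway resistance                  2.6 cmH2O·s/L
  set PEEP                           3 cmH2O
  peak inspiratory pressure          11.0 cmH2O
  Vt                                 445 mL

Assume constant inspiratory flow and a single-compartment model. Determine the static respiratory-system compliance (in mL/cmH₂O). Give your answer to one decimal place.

81.1

Flow: 58 L/min ÷ 60 = 0.9667 L/s.
Equation of motion (constant flow): PIP = Vt/C + R·V̇ + PEEP.
Vt/C = PIP − R·V̇ − PEEP = 11.0 − 2.6×0.9667 − 3 = 11.0 − 2.513 − 3 = 5.487 cmH2O.
C = Vt / 5.487 = 445 / 5.487 = 81.101 mL/cmH2O.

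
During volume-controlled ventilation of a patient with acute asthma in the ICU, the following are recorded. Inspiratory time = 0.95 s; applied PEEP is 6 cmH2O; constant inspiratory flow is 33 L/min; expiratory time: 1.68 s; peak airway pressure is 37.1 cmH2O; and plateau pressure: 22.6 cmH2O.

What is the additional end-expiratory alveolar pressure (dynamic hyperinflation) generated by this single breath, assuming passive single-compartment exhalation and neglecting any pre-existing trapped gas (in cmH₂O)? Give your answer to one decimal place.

2.2

Flow: 33 L/min ÷ 60 = 0.55 L/s.
Vt = flow × Ti = 0.55 L/s × 0.95 s × 1000 mL/L = 522.5 mL.
R = (PIP − Pplat)/V̇ = (37.1 − 22.6) / 0.55 = 14.5/0.55 = 26.364 cmH2O·s/L.
C = Vt/(Pplat − PEEP) = 522.5 / (22.6 − 6) = 522.5/16.6 = 31.476 mL/cmH2O.
τ = R × C = 26.364 × 0.03148 L/cmH2O = 0.8299 s.
Fraction remaining = e^(−Te/τ) = e^(−1.68/0.8299) = 0.1321; trapped volume = 522.5 × 0.1321 = 69.022 mL.
Additional alveolar pressure from trapping ≈ V_trapped / C = 69.022 / 31.476 = 2.193 cmH2O.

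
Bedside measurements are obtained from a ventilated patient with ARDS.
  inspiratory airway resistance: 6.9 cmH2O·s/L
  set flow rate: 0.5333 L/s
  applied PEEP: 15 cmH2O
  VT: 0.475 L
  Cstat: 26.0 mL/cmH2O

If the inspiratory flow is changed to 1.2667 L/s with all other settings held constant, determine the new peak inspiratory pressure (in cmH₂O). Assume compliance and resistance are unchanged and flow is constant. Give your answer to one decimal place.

PIP = Vt/C + R·V̇ + PEEP (constant-flow equation of motion).
Only the resistive term changes: ΔPIP = R × ΔV̇ = 6.9 × (1.2667 − 0.5333) = 6.9 × 0.7334 = 5.06 cmH2O.
Original PIP = 475/26.0 + 6.9×0.5333 + 15 = 36.949 cmH2O; new PIP = 36.949 + (5.06) = 42.009 cmH2O.

42.0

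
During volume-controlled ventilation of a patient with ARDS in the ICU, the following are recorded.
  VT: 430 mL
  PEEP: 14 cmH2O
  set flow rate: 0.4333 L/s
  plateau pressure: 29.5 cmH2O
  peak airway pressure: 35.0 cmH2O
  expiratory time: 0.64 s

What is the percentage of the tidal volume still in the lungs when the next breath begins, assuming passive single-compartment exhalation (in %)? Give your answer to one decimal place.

R = (PIP − Pplat)/V̇ = (35.0 − 29.5) / 0.4333 = 5.5/0.4333 = 12.693 cmH2O·s/L.
C = Vt/(Pplat − PEEP) = 430.0 / (29.5 − 14) = 430.0/15.5 = 27.742 mL/cmH2O.
τ = R × C = 12.693 × 0.02774 L/cmH2O = 0.3521 s.
Fraction remaining at end-expiration = e^(−Te/τ) = e^(−0.64/0.3521) = 0.1624 → 16.24%.

16.2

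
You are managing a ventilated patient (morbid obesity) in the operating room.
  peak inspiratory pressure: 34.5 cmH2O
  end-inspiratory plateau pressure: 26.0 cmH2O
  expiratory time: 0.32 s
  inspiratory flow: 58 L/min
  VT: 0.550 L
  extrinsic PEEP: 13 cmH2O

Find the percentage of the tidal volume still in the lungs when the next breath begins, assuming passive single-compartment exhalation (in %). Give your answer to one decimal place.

Flow: 58 L/min ÷ 60 = 0.9667 L/s.
R = (PIP − Pplat)/V̇ = (34.5 − 26.0) / 0.9667 = 8.5/0.9667 = 8.793 cmH2O·s/L.
C = Vt/(Pplat − PEEP) = 550.0 / (26.0 − 13) = 550.0/13.0 = 42.308 mL/cmH2O.
τ = R × C = 8.793 × 0.04231 L/cmH2O = 0.372 s.
Fraction remaining at end-expiration = e^(−Te/τ) = e^(−0.32/0.372) = 0.4231 → 42.31%.

42.3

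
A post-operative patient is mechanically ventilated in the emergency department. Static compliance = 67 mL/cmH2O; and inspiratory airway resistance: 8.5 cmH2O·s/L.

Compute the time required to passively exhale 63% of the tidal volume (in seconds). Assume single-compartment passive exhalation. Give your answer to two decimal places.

τ = R × C = 8.5 × 67 mL/cmH2O = 8.5 × 0.067 L/cmH2O = 0.5695 s.
Exhaled fraction f = 1 − e^(−t/τ) → t = −τ·ln(1 − f) = −0.5695·ln(0.37) = 0.5662 s.

0.57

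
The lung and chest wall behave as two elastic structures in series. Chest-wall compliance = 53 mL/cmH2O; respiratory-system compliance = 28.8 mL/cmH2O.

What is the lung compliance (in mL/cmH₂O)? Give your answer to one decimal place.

1/CL = 1/Crs − 1/Ccw.
1/CL = 1/28.8 − 1/53 = 0.01585.
CL = 63.091 mL/cmH2O.

63.1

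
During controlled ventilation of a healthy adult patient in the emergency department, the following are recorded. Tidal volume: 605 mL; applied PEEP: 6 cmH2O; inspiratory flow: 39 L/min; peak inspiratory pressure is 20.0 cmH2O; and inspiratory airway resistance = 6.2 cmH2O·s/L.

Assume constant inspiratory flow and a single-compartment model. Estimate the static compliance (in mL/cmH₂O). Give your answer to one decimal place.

Flow: 39 L/min ÷ 60 = 0.65 L/s.
Equation of motion (constant flow): PIP = Vt/C + R·V̇ + PEEP.
Vt/C = PIP − R·V̇ − PEEP = 20.0 − 6.2×0.65 − 6 = 20.0 − 4.03 − 6 = 9.97 cmH2O.
C = Vt / 9.97 = 605 / 9.97 = 60.682 mL/cmH2O.

60.7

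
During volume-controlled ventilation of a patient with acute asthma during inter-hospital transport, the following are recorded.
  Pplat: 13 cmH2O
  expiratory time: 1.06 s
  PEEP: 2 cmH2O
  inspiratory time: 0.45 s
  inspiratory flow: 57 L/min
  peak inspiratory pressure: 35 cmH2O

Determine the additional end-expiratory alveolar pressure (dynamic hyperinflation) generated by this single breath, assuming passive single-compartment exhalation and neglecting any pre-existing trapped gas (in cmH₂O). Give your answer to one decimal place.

Flow: 57 L/min ÷ 60 = 0.95 L/s.
Vt = flow × Ti = 0.95 L/s × 0.45 s × 1000 mL/L = 427.5 mL.
R = (PIP − Pplat)/V̇ = (35 − 13) / 0.95 = 22.0/0.95 = 23.158 cmH2O·s/L.
C = Vt/(Pplat − PEEP) = 427.5 / (13 − 2) = 427.5/11.0 = 38.864 mL/cmH2O.
τ = R × C = 23.158 × 0.03886 L/cmH2O = 0.8999 s.
Fraction remaining = e^(−Te/τ) = e^(−1.06/0.8999) = 0.3079; trapped volume = 427.5 × 0.3079 = 131.63 mL.
Additional alveolar pressure from trapping ≈ V_trapped / C = 131.63 / 38.864 = 3.387 cmH2O.

3.4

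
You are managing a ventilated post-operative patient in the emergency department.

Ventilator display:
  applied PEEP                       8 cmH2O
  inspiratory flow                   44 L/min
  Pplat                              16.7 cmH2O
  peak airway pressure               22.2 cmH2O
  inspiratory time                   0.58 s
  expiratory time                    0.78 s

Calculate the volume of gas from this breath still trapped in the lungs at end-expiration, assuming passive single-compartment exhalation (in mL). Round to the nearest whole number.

Flow: 44 L/min ÷ 60 = 0.7333 L/s.
Vt = flow × Ti = 0.7333 L/s × 0.58 s × 1000 mL/L = 425.31 mL.
R = (PIP − Pplat)/V̇ = (22.2 − 16.7) / 0.7333 = 5.5/0.7333 = 7.5 cmH2O·s/L.
C = Vt/(Pplat − PEEP) = 425.31 / (16.7 − 8) = 425.31/8.7 = 48.886 mL/cmH2O.
τ = R × C = 7.5 × 0.04889 L/cmH2O = 0.3667 s.
Fraction remaining = e^(−Te/τ) = e^(−0.78/0.3667) = 0.1192.
Trapped volume = 425.31 × 0.1192 = 50.697 mL.

51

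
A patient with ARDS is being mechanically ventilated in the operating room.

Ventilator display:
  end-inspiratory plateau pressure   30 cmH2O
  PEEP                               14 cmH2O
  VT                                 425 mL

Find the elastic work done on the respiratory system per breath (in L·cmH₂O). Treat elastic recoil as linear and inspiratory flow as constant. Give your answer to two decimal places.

Elastic work ≈ ½ × (Pplat − PEEP) × Vt = 0.5 × (30 − 14) × 0.425 L = 0.5 × 16.0 × 0.425 = 3.4 L·cmH2O.

3.40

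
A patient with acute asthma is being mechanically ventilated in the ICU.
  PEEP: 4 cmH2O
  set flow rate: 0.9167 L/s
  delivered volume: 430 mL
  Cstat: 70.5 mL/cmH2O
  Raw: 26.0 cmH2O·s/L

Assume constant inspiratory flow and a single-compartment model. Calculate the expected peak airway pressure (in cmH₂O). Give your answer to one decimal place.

Equation of motion (constant flow): PIP = Vt/C + R·V̇ + PEEP.
PIP = 430/70.5 + 26.0×0.9167 + 4 = 6.099 + 23.834 + 4 = 33.933 cmH2O.

33.9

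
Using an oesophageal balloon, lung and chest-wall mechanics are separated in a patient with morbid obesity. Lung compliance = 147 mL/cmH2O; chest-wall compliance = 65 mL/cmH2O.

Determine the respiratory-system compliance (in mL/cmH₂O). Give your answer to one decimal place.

45.1

Lung and chest wall are elastances in series: 1/Crs = 1/CL + 1/Ccw.
1/Crs = 1/147 + 1/65 = 0.02219.
Crs = 45.065 mL/cmH2O.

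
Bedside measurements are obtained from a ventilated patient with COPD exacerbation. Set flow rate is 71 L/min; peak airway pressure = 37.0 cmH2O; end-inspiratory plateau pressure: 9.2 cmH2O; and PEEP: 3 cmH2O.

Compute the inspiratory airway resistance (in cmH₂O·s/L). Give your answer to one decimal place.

23.5

Flow: 71 L/min ÷ 60 = 1.1833 L/s.
Raw = (PIP − Pplat) / flow = (37.0 − 9.2) / 1.1833 = 27.8 / 1.1833 = 23.494 cmH2O·s/L.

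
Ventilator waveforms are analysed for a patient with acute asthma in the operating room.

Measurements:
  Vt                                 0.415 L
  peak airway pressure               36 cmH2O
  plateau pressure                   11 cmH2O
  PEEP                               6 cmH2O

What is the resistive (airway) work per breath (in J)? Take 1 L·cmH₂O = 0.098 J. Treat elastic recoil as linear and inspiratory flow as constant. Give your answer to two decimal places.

With constant inspiratory flow the resistive pressure is constant at PIP − Pplat = 36 − 11 = 25.0 cmH2O, so resistive work = 25.0 × 0.415 = 10.375 L·cmH2O.
× 0.098 J/(L·cmH2O) → 1.017 J.

1.02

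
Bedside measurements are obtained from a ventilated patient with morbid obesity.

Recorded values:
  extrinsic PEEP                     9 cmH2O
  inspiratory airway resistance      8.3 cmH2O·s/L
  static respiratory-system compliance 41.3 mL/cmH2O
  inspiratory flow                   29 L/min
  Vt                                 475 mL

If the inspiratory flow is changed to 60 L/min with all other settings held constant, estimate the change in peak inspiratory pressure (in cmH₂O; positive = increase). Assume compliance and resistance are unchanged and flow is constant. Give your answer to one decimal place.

4.3

Flow: 29 L/min ÷ 60 = 0.4833 L/s.
New flow: 60 L/min ÷ 60 = 1 L/s.
PIP = Vt/C + R·V̇ + PEEP (constant-flow equation of motion).
Only the resistive term changes: ΔPIP = R × ΔV̇ = 8.3 × (1 − 0.4833) = 8.3 × 0.5167 = 4.289 cmH2O.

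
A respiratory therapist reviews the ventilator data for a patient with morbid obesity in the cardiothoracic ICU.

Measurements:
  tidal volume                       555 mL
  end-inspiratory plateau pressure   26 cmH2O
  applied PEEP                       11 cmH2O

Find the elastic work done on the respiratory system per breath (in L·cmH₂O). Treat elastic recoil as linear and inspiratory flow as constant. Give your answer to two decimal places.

4.16

Elastic work ≈ ½ × (Pplat − PEEP) × Vt = 0.5 × (26 − 11) × 0.555 L = 0.5 × 15.0 × 0.555 = 4.163 L·cmH2O.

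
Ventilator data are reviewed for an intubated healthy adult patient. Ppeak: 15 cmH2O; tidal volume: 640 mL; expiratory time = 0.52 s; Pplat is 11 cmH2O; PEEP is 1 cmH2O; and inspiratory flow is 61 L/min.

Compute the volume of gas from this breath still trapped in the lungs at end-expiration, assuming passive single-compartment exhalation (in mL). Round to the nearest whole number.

Flow: 61 L/min ÷ 60 = 1.0167 L/s.
R = (PIP − Pplat)/V̇ = (15 − 11) / 1.0167 = 4.0/1.0167 = 3.934 cmH2O·s/L.
C = Vt/(Pplat − PEEP) = 640.0 / (11 − 1) = 640.0/10.0 = 64.0 mL/cmH2O.
τ = R × C = 3.934 × 0.064 L/cmH2O = 0.2518 s.
Fraction remaining = e^(−Te/τ) = e^(−0.52/0.2518) = 0.1268.
Trapped volume = 640.0 × 0.1268 = 81.152 mL.

81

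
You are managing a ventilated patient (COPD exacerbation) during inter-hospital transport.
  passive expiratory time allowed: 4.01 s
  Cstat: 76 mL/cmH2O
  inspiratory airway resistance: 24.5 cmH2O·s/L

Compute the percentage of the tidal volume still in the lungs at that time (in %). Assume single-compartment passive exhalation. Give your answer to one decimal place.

11.6

τ = R × C = 24.5 × 76 mL/cmH2O = 24.5 × 0.076 L/cmH2O = 1.862 s.
Passive exhalation: V(t)/V₀ = e^(−t/τ) = e^(−4.01/1.862) = 0.1161.
Fraction remaining = 0.1161 → 11.61%.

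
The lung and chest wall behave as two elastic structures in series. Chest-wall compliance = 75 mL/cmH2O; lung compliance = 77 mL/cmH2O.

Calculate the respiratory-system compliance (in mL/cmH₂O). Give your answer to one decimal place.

38.0

Lung and chest wall are elastances in series: 1/Crs = 1/CL + 1/Ccw.
1/Crs = 1/77 + 1/75 = 0.02632.
Crs = 37.994 mL/cmH2O.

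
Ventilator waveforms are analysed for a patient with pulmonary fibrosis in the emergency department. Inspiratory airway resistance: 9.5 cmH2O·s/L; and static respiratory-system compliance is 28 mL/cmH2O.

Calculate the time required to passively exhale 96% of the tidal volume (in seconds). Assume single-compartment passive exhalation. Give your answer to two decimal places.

0.86

τ = R × C = 9.5 × 28 mL/cmH2O = 9.5 × 0.028 L/cmH2O = 0.266 s.
Exhaled fraction f = 1 − e^(−t/τ) → t = −τ·ln(1 − f) = −0.266·ln(0.04) = 0.8562 s.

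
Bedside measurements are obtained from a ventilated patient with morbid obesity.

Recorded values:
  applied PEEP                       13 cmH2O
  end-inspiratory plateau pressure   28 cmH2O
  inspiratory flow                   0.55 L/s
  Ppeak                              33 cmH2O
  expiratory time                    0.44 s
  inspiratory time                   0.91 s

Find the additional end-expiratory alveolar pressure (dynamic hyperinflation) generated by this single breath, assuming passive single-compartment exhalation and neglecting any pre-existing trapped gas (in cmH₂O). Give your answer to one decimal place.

Vt = flow × Ti = 0.55 L/s × 0.91 s × 1000 mL/L = 500.5 mL.
R = (PIP − Pplat)/V̇ = (33 − 28) / 0.55 = 5.0/0.55 = 9.091 cmH2O·s/L.
C = Vt/(Pplat − PEEP) = 500.5 / (28 − 13) = 500.5/15.0 = 33.367 mL/cmH2O.
τ = R × C = 9.091 × 0.03337 L/cmH2O = 0.3034 s.
Fraction remaining = e^(−Te/τ) = e^(−0.44/0.3034) = 0.2345; trapped volume = 500.5 × 0.2345 = 117.37 mL.
Additional alveolar pressure from trapping ≈ V_trapped / C = 117.37 / 33.367 = 3.518 cmH2O.

3.5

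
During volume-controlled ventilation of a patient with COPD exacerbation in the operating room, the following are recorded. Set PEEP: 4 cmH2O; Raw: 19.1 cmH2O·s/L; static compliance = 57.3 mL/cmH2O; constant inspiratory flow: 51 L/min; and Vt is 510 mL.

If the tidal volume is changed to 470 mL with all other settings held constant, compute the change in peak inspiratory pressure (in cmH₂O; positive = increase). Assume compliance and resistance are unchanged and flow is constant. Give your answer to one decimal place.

-0.7

PIP = Vt/C + R·V̇ + PEEP (constant-flow equation of motion).
Only the elastic term changes: ΔPIP = ΔVt / C = (470 − 510) / 57.3 = -0.6981 cmH2O.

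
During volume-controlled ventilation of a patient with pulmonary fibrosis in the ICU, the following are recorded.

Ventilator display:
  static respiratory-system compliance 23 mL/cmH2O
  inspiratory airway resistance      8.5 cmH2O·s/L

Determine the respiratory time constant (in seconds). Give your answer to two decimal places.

τ = R × C = 8.5 × 23 mL/cmH2O = 8.5 × 0.023 L/cmH2O = 0.1955 s.

0.20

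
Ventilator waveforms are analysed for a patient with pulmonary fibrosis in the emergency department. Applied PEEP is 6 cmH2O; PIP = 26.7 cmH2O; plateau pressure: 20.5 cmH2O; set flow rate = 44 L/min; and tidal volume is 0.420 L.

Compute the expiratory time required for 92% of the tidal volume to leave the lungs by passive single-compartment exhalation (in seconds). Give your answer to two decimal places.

0.62

Flow: 44 L/min ÷ 60 = 0.7333 L/s.
R = (PIP − Pplat)/V̇ = (26.7 − 20.5) / 0.7333 = 6.2/0.7333 = 8.455 cmH2O·s/L.
C = Vt/(Pplat − PEEP) = 420.0 / (20.5 − 6) = 420.0/14.5 = 28.966 mL/cmH2O.
τ = R × C = 8.455 × 0.02897 L/cmH2O = 0.2449 s.
t = −τ·ln(1 − 0.92) = −0.2449·ln(0.08) = 0.6186 s.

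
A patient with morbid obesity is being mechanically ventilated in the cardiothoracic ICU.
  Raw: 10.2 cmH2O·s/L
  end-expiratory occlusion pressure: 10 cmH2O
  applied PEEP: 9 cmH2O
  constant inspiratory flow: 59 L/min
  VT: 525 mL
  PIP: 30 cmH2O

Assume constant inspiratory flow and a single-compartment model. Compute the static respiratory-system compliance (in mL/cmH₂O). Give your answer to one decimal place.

52.7

Flow: 59 L/min ÷ 60 = 0.9833 L/s.
Total PEEP = 10 cmH2O (set 9 + intrinsic 1); this is the baseline alveolar pressure.
Equation of motion (constant flow): PIP = Vt/C + R·V̇ + PEEP.
Vt/C = PIP − R·V̇ − PEEP = 30 − 10.2×0.9833 − 10 = 30 − 10.03 − 10 = 9.97 cmH2O.
C = Vt / 9.97 = 525 / 9.97 = 52.658 mL/cmH2O.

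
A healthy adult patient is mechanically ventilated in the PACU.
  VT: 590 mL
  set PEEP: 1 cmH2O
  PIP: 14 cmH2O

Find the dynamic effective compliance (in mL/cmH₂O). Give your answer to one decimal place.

Dynamic compliance = Vt / (PIP − PEEP) = 590 / (14 − 1) = 590 / 13.0 = 45.385 mL/cmH2O.

45.4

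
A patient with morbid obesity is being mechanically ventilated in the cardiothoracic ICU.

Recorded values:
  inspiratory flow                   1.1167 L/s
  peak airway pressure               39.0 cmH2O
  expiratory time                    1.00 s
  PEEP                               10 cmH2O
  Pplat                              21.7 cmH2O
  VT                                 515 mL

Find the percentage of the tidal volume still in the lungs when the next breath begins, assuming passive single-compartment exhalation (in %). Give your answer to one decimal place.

R = (PIP − Pplat)/V̇ = (39.0 − 21.7) / 1.1167 = 17.3/1.1167 = 15.492 cmH2O·s/L.
C = Vt/(Pplat − PEEP) = 515.0 / (21.7 − 10) = 515.0/11.7 = 44.017 mL/cmH2O.
τ = R × C = 15.492 × 0.04402 L/cmH2O = 0.682 s.
Fraction remaining at end-expiration = e^(−Te/τ) = e^(−1.00/0.682) = 0.2308 → 23.08%.

23.1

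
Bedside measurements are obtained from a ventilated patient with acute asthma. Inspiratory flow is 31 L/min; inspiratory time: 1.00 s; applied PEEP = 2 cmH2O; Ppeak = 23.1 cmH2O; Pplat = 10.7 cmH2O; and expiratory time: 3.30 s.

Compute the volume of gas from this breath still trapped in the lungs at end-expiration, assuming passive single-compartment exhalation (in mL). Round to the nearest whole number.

51

Flow: 31 L/min ÷ 60 = 0.5167 L/s.
Vt = flow × Ti = 0.5167 L/s × 1.00 s × 1000 mL/L = 516.7 mL.
R = (PIP − Pplat)/V̇ = (23.1 − 10.7) / 0.5167 = 12.4/0.5167 = 23.998 cmH2O·s/L.
C = Vt/(Pplat − PEEP) = 516.7 / (10.7 − 2) = 516.7/8.7 = 59.391 mL/cmH2O.
τ = R × C = 23.998 × 0.05939 L/cmH2O = 1.425 s.
Fraction remaining = e^(−Te/τ) = e^(−3.30/1.425) = 0.09869.
Trapped volume = 516.7 × 0.09869 = 50.993 mL.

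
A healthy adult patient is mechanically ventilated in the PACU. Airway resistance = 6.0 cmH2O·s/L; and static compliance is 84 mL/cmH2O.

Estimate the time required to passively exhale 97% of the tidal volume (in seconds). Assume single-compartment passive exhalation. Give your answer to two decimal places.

τ = R × C = 6.0 × 84 mL/cmH2O = 6.0 × 0.084 L/cmH2O = 0.504 s.
Exhaled fraction f = 1 − e^(−t/τ) → t = −τ·ln(1 − f) = −0.504·ln(0.03) = 1.767 s.

1.77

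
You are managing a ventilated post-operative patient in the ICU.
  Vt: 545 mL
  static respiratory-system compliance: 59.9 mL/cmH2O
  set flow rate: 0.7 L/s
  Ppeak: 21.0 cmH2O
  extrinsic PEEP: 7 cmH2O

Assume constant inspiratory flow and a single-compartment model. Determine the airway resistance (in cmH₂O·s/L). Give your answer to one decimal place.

7.0

Equation of motion (constant flow): PIP = Vt/C + R·V̇ + PEEP.
R·V̇ = PIP − Vt/C − PEEP = 21.0 − 545/59.9 − 7 = 21.0 − 9.098 − 7 = 4.902 cmH2O.
R = 4.902 / 0.7 = 7.003 cmH2O·s/L.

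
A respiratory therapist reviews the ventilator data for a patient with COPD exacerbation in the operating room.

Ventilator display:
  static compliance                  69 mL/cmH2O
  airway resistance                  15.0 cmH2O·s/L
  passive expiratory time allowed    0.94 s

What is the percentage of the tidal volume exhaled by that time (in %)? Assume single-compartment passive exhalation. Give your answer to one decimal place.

τ = R × C = 15.0 × 69 mL/cmH2O = 15.0 × 0.069 L/cmH2O = 1.035 s.
Passive exhalation: V(t)/V₀ = e^(−t/τ) = e^(−0.94/1.035) = 0.4032.
Fraction exhaled = 1 − 0.4032 = 0.5968 → 59.68%.

59.7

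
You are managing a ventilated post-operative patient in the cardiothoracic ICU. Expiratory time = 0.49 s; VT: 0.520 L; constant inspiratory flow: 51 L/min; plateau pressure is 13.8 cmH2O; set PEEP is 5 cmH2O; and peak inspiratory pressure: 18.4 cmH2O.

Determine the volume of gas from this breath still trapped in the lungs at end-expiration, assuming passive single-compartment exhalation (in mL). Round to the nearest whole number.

112

Flow: 51 L/min ÷ 60 = 0.85 L/s.
R = (PIP − Pplat)/V̇ = (18.4 − 13.8) / 0.85 = 4.6/0.85 = 5.412 cmH2O·s/L.
C = Vt/(Pplat − PEEP) = 520.0 / (13.8 − 5) = 520.0/8.8 = 59.091 mL/cmH2O.
τ = R × C = 5.412 × 0.05909 L/cmH2O = 0.3198 s.
Fraction remaining = e^(−Te/τ) = e^(−0.49/0.3198) = 0.2161.
Trapped volume = 520.0 × 0.2161 = 112.37 mL.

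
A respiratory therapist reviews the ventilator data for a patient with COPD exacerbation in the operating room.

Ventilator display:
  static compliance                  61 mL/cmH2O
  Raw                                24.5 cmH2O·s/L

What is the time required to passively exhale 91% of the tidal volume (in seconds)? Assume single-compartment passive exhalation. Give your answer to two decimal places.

3.60

τ = R × C = 24.5 × 61 mL/cmH2O = 24.5 × 0.061 L/cmH2O = 1.495 s.
Exhaled fraction f = 1 − e^(−t/τ) → t = −τ·ln(1 − f) = −1.495·ln(0.09) = 3.6 s.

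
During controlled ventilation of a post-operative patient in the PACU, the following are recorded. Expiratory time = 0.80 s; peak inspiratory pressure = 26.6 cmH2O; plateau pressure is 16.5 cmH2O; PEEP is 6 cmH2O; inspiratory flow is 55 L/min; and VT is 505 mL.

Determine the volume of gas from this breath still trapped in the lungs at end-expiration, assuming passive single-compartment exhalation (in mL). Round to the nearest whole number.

Flow: 55 L/min ÷ 60 = 0.9167 L/s.
R = (PIP − Pplat)/V̇ = (26.6 − 16.5) / 0.9167 = 10.1/0.9167 = 11.018 cmH2O·s/L.
C = Vt/(Pplat − PEEP) = 505.0 / (16.5 − 6) = 505.0/10.5 = 48.095 mL/cmH2O.
τ = R × C = 11.018 × 0.0481 L/cmH2O = 0.53 s.
Fraction remaining = e^(−Te/τ) = e^(−0.80/0.53) = 0.221.
Trapped volume = 505.0 × 0.221 = 111.61 mL.

112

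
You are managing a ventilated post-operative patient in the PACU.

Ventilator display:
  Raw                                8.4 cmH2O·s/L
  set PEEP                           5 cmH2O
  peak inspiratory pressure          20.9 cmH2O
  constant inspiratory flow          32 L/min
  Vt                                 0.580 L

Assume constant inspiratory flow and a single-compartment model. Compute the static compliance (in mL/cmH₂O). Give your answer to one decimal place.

Flow: 32 L/min ÷ 60 = 0.5333 L/s.
Equation of motion (constant flow): PIP = Vt/C + R·V̇ + PEEP.
Vt/C = PIP − R·V̇ − PEEP = 20.9 − 8.4×0.5333 − 5 = 20.9 − 4.48 − 5 = 11.42 cmH2O.
C = Vt / 11.42 = 580 / 11.42 = 50.788 mL/cmH2O.

50.8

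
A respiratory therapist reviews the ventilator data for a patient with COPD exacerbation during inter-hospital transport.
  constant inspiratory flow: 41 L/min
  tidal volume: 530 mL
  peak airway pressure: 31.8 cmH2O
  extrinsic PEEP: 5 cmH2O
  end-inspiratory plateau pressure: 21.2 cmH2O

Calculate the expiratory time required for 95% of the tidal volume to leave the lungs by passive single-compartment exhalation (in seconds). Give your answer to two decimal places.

1.52

Flow: 41 L/min ÷ 60 = 0.6833 L/s.
R = (PIP − Pplat)/V̇ = (31.8 − 21.2) / 0.6833 = 10.6/0.6833 = 15.513 cmH2O·s/L.
C = Vt/(Pplat − PEEP) = 530.0 / (21.2 − 5) = 530.0/16.2 = 32.716 mL/cmH2O.
τ = R × C = 15.513 × 0.03272 L/cmH2O = 0.5076 s.
t = −τ·ln(1 − 0.95) = −0.5076·ln(0.05) = 1.521 s.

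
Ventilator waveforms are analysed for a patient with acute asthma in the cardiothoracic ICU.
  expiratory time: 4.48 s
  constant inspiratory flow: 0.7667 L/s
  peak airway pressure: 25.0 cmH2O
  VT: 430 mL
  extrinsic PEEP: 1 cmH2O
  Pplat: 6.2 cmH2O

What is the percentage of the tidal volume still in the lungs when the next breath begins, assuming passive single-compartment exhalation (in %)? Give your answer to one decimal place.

11.0

R = (PIP − Pplat)/V̇ = (25.0 − 6.2) / 0.7667 = 18.8/0.7667 = 24.521 cmH2O·s/L.
C = Vt/(Pplat − PEEP) = 430.0 / (6.2 − 1) = 430.0/5.2 = 82.692 mL/cmH2O.
τ = R × C = 24.521 × 0.08269 L/cmH2O = 2.028 s.
Fraction remaining at end-expiration = e^(−Te/τ) = e^(−4.48/2.028) = 0.1098 → 10.98%.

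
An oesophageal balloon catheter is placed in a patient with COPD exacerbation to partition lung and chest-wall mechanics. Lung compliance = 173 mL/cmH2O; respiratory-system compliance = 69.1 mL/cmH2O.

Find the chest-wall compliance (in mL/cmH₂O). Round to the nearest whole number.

115

1/Ccw = 1/Crs − 1/CL.
1/Ccw = 1/69.1 − 1/173 = 0.008691.
Ccw = 115.06 mL/cmH2O.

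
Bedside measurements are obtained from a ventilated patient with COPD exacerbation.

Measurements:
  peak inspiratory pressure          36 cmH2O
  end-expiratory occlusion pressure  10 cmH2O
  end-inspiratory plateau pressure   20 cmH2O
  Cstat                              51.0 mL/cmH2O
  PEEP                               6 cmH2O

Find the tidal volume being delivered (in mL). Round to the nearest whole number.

510

End-expiratory occlusion gives total PEEP = 10 cmH2O (intrinsic PEEP = 10 − 6 = 4). Use total PEEP for the elastic gradient.
Vt = Cstat × (Pplat − PEEPtotal) = 51.0 × (20 − 10) = 51.0 × 10.0 = 510.0 mL.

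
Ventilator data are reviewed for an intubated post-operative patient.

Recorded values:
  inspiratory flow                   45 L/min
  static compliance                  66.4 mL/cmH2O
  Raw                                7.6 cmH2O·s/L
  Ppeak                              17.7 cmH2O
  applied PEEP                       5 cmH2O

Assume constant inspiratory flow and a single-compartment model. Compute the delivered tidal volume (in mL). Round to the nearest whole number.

Flow: 45 L/min ÷ 60 = 0.75 L/s.
Equation of motion (constant flow): PIP = Vt/C + R·V̇ + PEEP.
Vt/C = PIP − R·V̇ − PEEP = 17.7 − 5.7 − 5 = 7.0 cmH2O.
Vt = C × 7.0 = 66.4 × 7.0 = 464.8 mL.

465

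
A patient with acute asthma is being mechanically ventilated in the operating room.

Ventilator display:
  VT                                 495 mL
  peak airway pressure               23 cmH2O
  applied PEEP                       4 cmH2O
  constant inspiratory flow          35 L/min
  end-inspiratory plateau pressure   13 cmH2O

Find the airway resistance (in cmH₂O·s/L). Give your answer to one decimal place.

17.1

Flow: 35 L/min ÷ 60 = 0.5833 L/s.
Raw = (PIP − Pplat) / flow = (23 − 13) / 0.5833 = 10.0 / 0.5833 = 17.144 cmH2O·s/L.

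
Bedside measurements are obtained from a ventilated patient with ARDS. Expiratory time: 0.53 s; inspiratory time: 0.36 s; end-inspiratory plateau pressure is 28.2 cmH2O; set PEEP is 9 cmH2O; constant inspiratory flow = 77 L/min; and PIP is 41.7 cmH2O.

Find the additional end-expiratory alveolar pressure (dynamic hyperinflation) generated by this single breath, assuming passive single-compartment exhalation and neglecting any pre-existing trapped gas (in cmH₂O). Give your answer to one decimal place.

Flow: 77 L/min ÷ 60 = 1.2833 L/s.
Vt = flow × Ti = 1.2833 L/s × 0.36 s × 1000 mL/L = 461.99 mL.
R = (PIP − Pplat)/V̇ = (41.7 − 28.2) / 1.2833 = 13.5/1.2833 = 10.52 cmH2O·s/L.
C = Vt/(Pplat − PEEP) = 461.99 / (28.2 − 9) = 461.99/19.2 = 24.062 mL/cmH2O.
τ = R × C = 10.52 × 0.02406 L/cmH2O = 0.2531 s.
Fraction remaining = e^(−Te/τ) = e^(−0.53/0.2531) = 0.1232; trapped volume = 461.99 × 0.1232 = 56.917 mL.
Additional alveolar pressure from trapping ≈ V_trapped / C = 56.917 / 24.062 = 2.365 cmH2O.

2.4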